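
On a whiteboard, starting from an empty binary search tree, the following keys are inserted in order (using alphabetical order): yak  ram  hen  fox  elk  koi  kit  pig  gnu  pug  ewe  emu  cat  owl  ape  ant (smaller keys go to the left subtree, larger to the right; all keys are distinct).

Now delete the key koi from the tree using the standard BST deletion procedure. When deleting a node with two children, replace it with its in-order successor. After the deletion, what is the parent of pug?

Insert yak: tree is empty, so yak becomes the root.
Insert ram: ram < yak → go left. Place as left child of yak.
Insert hen: hen < yak → go left; hen < ram → go left. Place as left child of ram.
Insert fox: fox < yak → go left; fox < ram → go left; fox < hen → go left. Place as left child of hen.
Insert elk: elk < yak → go left; elk < ram → go left; elk < hen → go left; elk < fox → go left. Place as left child of fox.
Insert koi: koi < yak → go left; koi < ram → go left; koi > hen → go right. Place as right child of hen.
Insert kit: kit < yak → go left; kit < ram → go left; kit > hen → go right; kit < koi → go left. Place as left child of koi.
Insert pig: pig < yak → go left; pig < ram → go left; pig > hen → go right; pig > koi → go right. Place as right child of koi.
Insert gnu: gnu < yak → go left; gnu < ram → go left; gnu < hen → go left; gnu > fox → go right. Place as right child of fox.
Insert pug: pug < yak → go left; pug < ram → go left; pug > hen → go right; pug > koi → go right; pug > pig → go right. Place as right child of pig.
Insert ewe: ewe < yak → go left; ewe < ram → go left; ewe < hen → go left; ewe < fox → go left; ewe > elk → go right. Place as right child of elk.
Insert emu: emu < yak → go left; emu < ram → go left; emu < hen → go left; emu < fox → go left; emu > elk → go right; emu < ewe → go left. Place as left child of ewe.
Insert cat: cat < yak → go left; cat < ram → go left; cat < hen → go left; cat < fox → go left; cat < elk → go left. Place as left child of elk.
Insert owl: owl < yak → go left; owl < ram → go left; owl > hen → go right; owl > koi → go right; owl < pig → go left. Place as left child of pig.
Insert ape: ape < yak → go left; ape < ram → go left; ape < hen → go left; ape < fox → go left; ape < elk → go left; ape < cat → go left. Place as left child of cat.
Insert ant: ant < yak → go left; ant < ram → go left; ant < hen → go left; ant < fox → go left; ant < elk → go left; ant < cat → go left; ant < ape → go left. Place as left child of ape.

Delete koi (two children — replace with in-order successor).
After deletion, pug's parent is pig.

pig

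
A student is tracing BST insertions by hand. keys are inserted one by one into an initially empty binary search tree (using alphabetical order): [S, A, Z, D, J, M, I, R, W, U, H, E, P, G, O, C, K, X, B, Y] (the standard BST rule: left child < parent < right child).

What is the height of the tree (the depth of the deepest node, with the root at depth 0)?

S: root
A: left child of S (depth 1)
Z: right child of S (depth 1)
D: right child of A (depth 2)
J: right child of D (depth 3)
M: right child of J (depth 4)
I: left child of J (depth 4)
R: right child of M (depth 5)
W: left child of Z (depth 2)
U: left child of W (depth 3)
H: left child of I (depth 5)
E: left child of H (depth 6)
P: left child of R (depth 6)
G: right child of E (depth 7)
O: left child of P (depth 7)
C: left child of D (depth 3)
K: left child of M (depth 5)
X: right child of W (depth 3)
B: left child of C (depth 4)
Y: right child of X (depth 4)

The deepest node is G at depth 7.

7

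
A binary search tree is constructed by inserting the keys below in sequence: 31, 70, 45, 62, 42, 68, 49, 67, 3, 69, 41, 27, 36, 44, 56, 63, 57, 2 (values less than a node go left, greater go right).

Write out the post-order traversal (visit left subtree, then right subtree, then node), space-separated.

2 27 3 36 41 44 42 57 56 49 63 67 69 68 62 45 70 31

Insert 31: tree is empty, so 31 becomes the root.
Insert 70: 70 > 31 → go right. Place as right child of 31.
Insert 45: 45 > 31 → go right; 45 < 70 → go left. Place as left child of 70.
Insert 62: 62 > 31 → go right; 62 < 70 → go left; 62 > 45 → go right. Place as right child of 45.
Insert 42: 42 > 31 → go right; 42 < 70 → go left; 42 < 45 → go left. Place as left child of 45.
Insert 68: 68 > 31 → go right; 68 < 70 → go left; 68 > 45 → go right; 68 > 62 → go right. Place as right child of 62.
Insert 49: 49 > 31 → go right; 49 < 70 → go left; 49 > 45 → go right; 49 < 62 → go left. Place as left child of 62.
Insert 67: 67 > 31 → go right; 67 < 70 → go left; 67 > 45 → go right; 67 > 62 → go right; 67 < 68 → go left. Place as left child of 68.
Insert 3: 3 < 31 → go left. Place as left child of 31.
Insert 69: 69 > 31 → go right; 69 < 70 → go left; 69 > 45 → go right; 69 > 62 → go right; 69 > 68 → go right. Place as right child of 68.
Insert 41: 41 > 31 → go right; 41 < 70 → go left; 41 < 45 → go left; 41 < 42 → go left. Place as left child of 42.
Insert 27: 27 < 31 → go left; 27 > 3 → go right. Place as right child of 3.
Insert 36: 36 > 31 → go right; 36 < 70 → go left; 36 < 45 → go left; 36 < 42 → go left; 36 < 41 → go left. Place as left child of 41.
Insert 44: 44 > 31 → go right; 44 < 70 → go left; 44 < 45 → go left; 44 > 42 → go right. Place as right child of 42.
Insert 56: 56 > 31 → go right; 56 < 70 → go left; 56 > 45 → go right; 56 < 62 → go left; 56 > 49 → go right. Place as right child of 49.
Insert 63: 63 > 31 → go right; 63 < 70 → go left; 63 > 45 → go right; 63 > 62 → go right; 63 < 68 → go left; 63 < 67 → go left. Place as left child of 67.
Insert 57: 57 > 31 → go right; 57 < 70 → go left; 57 > 45 → go right; 57 < 62 → go left; 57 > 49 → go right; 57 > 56 → go right. Place as right child of 56.
Insert 2: 2 < 31 → go left; 2 < 3 → go left. Place as left child of 3.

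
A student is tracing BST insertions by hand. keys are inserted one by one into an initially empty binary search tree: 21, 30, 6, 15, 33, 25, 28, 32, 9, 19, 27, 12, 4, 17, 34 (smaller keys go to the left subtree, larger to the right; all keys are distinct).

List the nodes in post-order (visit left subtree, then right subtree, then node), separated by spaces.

4 12 9 17 19 15 6 27 28 25 32 34 33 30 21

Resulting structure (node: left, right):
  21: L=6, R=30
  30: L=25, R=33
  6: L=4, R=15
  15: L=9, R=19
  33: L=32, R=34
  25: L=–, R=28
  28: L=27, R=–
  32: L=–, R=–
  9: L=–, R=12
  19: L=17, R=–
  27: L=–, R=–
  12: L=–, R=–
  4: L=–, R=–
  17: L=–, R=–
  34: L=–, R=–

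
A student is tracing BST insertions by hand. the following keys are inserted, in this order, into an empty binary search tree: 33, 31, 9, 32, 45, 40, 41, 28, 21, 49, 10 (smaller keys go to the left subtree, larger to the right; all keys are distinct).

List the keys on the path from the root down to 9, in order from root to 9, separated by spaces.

Insert 33: tree is empty, so 33 becomes the root.
Insert 31: 31 < 33 → go left. Place as left child of 33.
Insert 9: 9 < 33 → go left; 9 < 31 → go left. Place as left child of 31.
Insert 32: 32 < 33 → go left; 32 > 31 → go right. Place as right child of 31.
Insert 45: 45 > 33 → go right. Place as right child of 33.
Insert 40: 40 > 33 → go right; 40 < 45 → go left. Place as left child of 45.
Insert 41: 41 > 33 → go right; 41 < 45 → go left; 41 > 40 → go right. Place as right child of 40.
Insert 28: 28 < 33 → go left; 28 < 31 → go left; 28 > 9 → go right. Place as right child of 9.
Insert 21: 21 < 33 → go left; 21 < 31 → go left; 21 > 9 → go right; 21 < 28 → go left. Place as left child of 28.
Insert 49: 49 > 33 → go right; 49 > 45 → go right. Place as right child of 45.
Insert 10: 10 < 33 → go left; 10 < 31 → go left; 10 > 9 → go right; 10 < 28 → go left; 10 < 21 → go left. Place as left child of 21.

33 31 9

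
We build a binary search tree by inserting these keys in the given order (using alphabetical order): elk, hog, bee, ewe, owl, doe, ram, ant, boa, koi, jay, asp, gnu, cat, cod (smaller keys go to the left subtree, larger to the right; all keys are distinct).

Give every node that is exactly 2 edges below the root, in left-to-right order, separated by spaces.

ant doe ewe owl

elk: root
hog: right child of elk (depth 1)
bee: left child of elk (depth 1)
ewe: left child of hog (depth 2)
owl: right child of hog (depth 2)
doe: right child of bee (depth 2)
ram: right child of owl (depth 3)
ant: left child of bee (depth 2)
boa: left child of doe (depth 3)
koi: left child of owl (depth 3)
jay: left child of koi (depth 4)
asp: right child of ant (depth 3)
gnu: right child of ewe (depth 3)
cat: right child of boa (depth 4)
cod: right child of cat (depth 5)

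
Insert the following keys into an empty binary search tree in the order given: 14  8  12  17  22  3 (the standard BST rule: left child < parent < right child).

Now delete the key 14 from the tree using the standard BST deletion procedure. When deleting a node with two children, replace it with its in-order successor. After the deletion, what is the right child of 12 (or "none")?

none

14: root
8: left child of 14 (depth 1)
12: right child of 8 (depth 2)
17: right child of 14 (depth 1)
22: right child of 17 (depth 2)
3: left child of 8 (depth 2)

Delete 14 (two children — replace with in-order successor).
After deletion, 12's right child: none.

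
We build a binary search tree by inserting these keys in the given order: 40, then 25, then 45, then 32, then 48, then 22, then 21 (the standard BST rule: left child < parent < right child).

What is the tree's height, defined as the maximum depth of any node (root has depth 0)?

Insert 40: tree is empty, so 40 becomes the root.
Insert 25: 25 < 40 → go left. Place as left child of 40.
Insert 45: 45 > 40 → go right. Place as right child of 40.
Insert 32: 32 < 40 → go left; 32 > 25 → go right. Place as right child of 25.
Insert 48: 48 > 40 → go right; 48 > 45 → go right. Place as right child of 45.
Insert 22: 22 < 40 → go left; 22 < 25 → go left. Place as left child of 25.
Insert 21: 21 < 40 → go left; 21 < 25 → go left; 21 < 22 → go left. Place as left child of 22.

The deepest node is 21 at depth 3.

3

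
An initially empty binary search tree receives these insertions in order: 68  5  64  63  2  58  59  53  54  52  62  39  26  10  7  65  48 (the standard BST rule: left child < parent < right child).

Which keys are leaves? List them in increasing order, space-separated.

Insert 68: tree is empty, so 68 becomes the root.
Insert 5: 5 < 68 → go left. Place as left child of 68.
Insert 64: 64 < 68 → go left; 64 > 5 → go right. Place as right child of 5.
Insert 63: 63 < 68 → go left; 63 > 5 → go right; 63 < 64 → go left. Place as left child of 64.
Insert 2: 2 < 68 → go left; 2 < 5 → go left. Place as left child of 5.
Insert 58: 58 < 68 → go left; 58 > 5 → go right; 58 < 64 → go left; 58 < 63 → go left. Place as left child of 63.
Insert 59: 59 < 68 → go left; 59 > 5 → go right; 59 < 64 → go left; 59 < 63 → go left; 59 > 58 → go right. Place as right child of 58.
Insert 53: 53 < 68 → go left; 53 > 5 → go right; 53 < 64 → go left; 53 < 63 → go left; 53 < 58 → go left. Place as left child of 58.
Insert 54: 54 < 68 → go left; 54 > 5 → go right; 54 < 64 → go left; 54 < 63 → go left; 54 < 58 → go left; 54 > 53 → go right. Place as right child of 53.
Insert 52: 52 < 68 → go left; 52 > 5 → go right; 52 < 64 → go left; 52 < 63 → go left; 52 < 58 → go left; 52 < 53 → go left. Place as left child of 53.
Insert 62: 62 < 68 → go left; 62 > 5 → go right; 62 < 64 → go left; 62 < 63 → go left; 62 > 58 → go right; 62 > 59 → go right. Place as right child of 59.
Insert 39: 39 < 68 → go left; 39 > 5 → go right; 39 < 64 → go left; 39 < 63 → go left; 39 < 58 → go left; 39 < 53 → go left; 39 < 52 → go left. Place as left child of 52.
Insert 26: 26 < 68 → go left; 26 > 5 → go right; 26 < 64 → go left; 26 < 63 → go left; 26 < 58 → go left; 26 < 53 → go left; 26 < 52 → go left; 26 < 39 → go left. Place as left child of 39.
Insert 10: 10 < 68 → go left; 10 > 5 → go right; 10 < 64 → go left; 10 < 63 → go left; 10 < 58 → go left; 10 < 53 → go left; 10 < 52 → go left; 10 < 39 → go left; 10 < 26 → go left. Place as left child of 26.
Insert 7: 7 < 68 → go left; 7 > 5 → go right; 7 < 64 → go left; 7 < 63 → go left; 7 < 58 → go left; 7 < 53 → go left; 7 < 52 → go left; 7 < 39 → go left; 7 < 26 → go left; 7 < 10 → go left. Place as left child of 10.
Insert 65: 65 < 68 → go left; 65 > 5 → go right; 65 > 64 → go right. Place as right child of 64.
Insert 48: 48 < 68 → go left; 48 > 5 → go right; 48 < 64 → go left; 48 < 63 → go left; 48 < 58 → go left; 48 < 53 → go left; 48 < 52 → go left; 48 > 39 → go right. Place as right child of 39.

2 7 48 54 62 65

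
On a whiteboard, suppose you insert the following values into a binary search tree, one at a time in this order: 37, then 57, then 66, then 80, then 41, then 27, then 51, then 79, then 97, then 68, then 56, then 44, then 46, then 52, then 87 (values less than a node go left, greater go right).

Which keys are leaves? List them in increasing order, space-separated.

27 46 52 68 87

Insert 37: tree is empty, so 37 becomes the root.
Insert 57: 57 > 37 → go right. Place as right child of 37.
Insert 66: 66 > 37 → go right; 66 > 57 → go right. Place as right child of 57.
Insert 80: 80 > 37 → go right; 80 > 57 → go right; 80 > 66 → go right. Place as right child of 66.
Insert 41: 41 > 37 → go right; 41 < 57 → go left. Place as left child of 57.
Insert 27: 27 < 37 → go left. Place as left child of 37.
Insert 51: 51 > 37 → go right; 51 < 57 → go left; 51 > 41 → go right. Place as right child of 41.
Insert 79: 79 > 37 → go right; 79 > 57 → go right; 79 > 66 → go right; 79 < 80 → go left. Place as left child of 80.
Insert 97: 97 > 37 → go right; 97 > 57 → go right; 97 > 66 → go right; 97 > 80 → go right. Place as right child of 80.
Insert 68: 68 > 37 → go right; 68 > 57 → go right; 68 > 66 → go right; 68 < 80 → go left; 68 < 79 → go left. Place as left child of 79.
Insert 56: 56 > 37 → go right; 56 < 57 → go left; 56 > 41 → go right; 56 > 51 → go right. Place as right child of 51.
Insert 44: 44 > 37 → go right; 44 < 57 → go left; 44 > 41 → go right; 44 < 51 → go left. Place as left child of 51.
Insert 46: 46 > 37 → go right; 46 < 57 → go left; 46 > 41 → go right; 46 < 51 → go left; 46 > 44 → go right. Place as right child of 44.
Insert 52: 52 > 37 → go right; 52 < 57 → go left; 52 > 41 → go right; 52 > 51 → go right; 52 < 56 → go left. Place as left child of 56.
Insert 87: 87 > 37 → go right; 87 > 57 → go right; 87 > 66 → go right; 87 > 80 → go right; 87 < 97 → go left. Place as left child of 97.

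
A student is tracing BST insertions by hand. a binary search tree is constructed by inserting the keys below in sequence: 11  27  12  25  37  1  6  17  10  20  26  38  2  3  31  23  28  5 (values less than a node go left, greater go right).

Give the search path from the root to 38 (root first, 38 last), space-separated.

11 27 37 38

Resulting structure (node: left, right):
  11: L=1, R=27
  27: L=12, R=37
  12: L=–, R=25
  25: L=17, R=26
  37: L=31, R=38
  1: L=–, R=6
  6: L=2, R=10
  17: L=–, R=20
  10: L=–, R=–
  20: L=–, R=23
  26: L=–, R=–
  38: L=–, R=–
  2: L=–, R=3
  3: L=–, R=5
  31: L=28, R=–
  23: L=–, R=–
  28: L=–, R=–
  5: L=–, R=–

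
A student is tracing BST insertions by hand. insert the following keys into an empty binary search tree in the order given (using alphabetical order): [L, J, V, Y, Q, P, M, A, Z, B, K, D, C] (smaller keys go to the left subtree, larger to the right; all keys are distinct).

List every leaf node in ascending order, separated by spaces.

Insert L: tree is empty, so L becomes the root.
Insert J: J < L → go left. Place as left child of L.
Insert V: V > L → go right. Place as right child of L.
Insert Y: Y > L → go right; Y > V → go right. Place as right child of V.
Insert Q: Q > L → go right; Q < V → go left. Place as left child of V.
Insert P: P > L → go right; P < V → go left; P < Q → go left. Place as left child of Q.
Insert M: M > L → go right; M < V → go left; M < Q → go left; M < P → go left. Place as left child of P.
Insert A: A < L → go left; A < J → go left. Place as left child of J.
Insert Z: Z > L → go right; Z > V → go right; Z > Y → go right. Place as right child of Y.
Insert B: B < L → go left; B < J → go left; B > A → go right. Place as right child of A.
Insert K: K < L → go left; K > J → go right. Place as right child of J.
Insert D: D < L → go left; D < J → go left; D > A → go right; D > B → go right. Place as right child of B.
Insert C: C < L → go left; C < J → go left; C > A → go right; C > B → go right; C < D → go left. Place as left child of D.

C K M Z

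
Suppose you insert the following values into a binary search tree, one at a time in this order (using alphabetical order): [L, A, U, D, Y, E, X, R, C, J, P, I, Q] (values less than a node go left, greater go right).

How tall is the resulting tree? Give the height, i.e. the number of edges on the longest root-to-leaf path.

5

Insert L: tree is empty, so L becomes the root.
Insert A: A < L → go left. Place as left child of L.
Insert U: U > L → go right. Place as right child of L.
Insert D: D < L → go left; D > A → go right. Place as right child of A.
Insert Y: Y > L → go right; Y > U → go right. Place as right child of U.
Insert E: E < L → go left; E > A → go right; E > D → go right. Place as right child of D.
Insert X: X > L → go right; X > U → go right; X < Y → go left. Place as left child of Y.
Insert R: R > L → go right; R < U → go left. Place as left child of U.
Insert C: C < L → go left; C > A → go right; C < D → go left. Place as left child of D.
Insert J: J < L → go left; J > A → go right; J > D → go right; J > E → go right. Place as right child of E.
Insert P: P > L → go right; P < U → go left; P < R → go left. Place as left child of R.
Insert I: I < L → go left; I > A → go right; I > D → go right; I > E → go right; I < J → go left. Place as left child of J.
Insert Q: Q > L → go right; Q < U → go left; Q < R → go left; Q > P → go right. Place as right child of P.

The deepest node is I at depth 5.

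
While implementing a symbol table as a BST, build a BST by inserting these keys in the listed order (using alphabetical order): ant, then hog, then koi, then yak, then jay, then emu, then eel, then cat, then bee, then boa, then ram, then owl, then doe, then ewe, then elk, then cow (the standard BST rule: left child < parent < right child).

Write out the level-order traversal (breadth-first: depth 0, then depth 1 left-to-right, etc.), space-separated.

Insert ant: tree is empty, so ant becomes the root.
Insert hog: hog > ant → go right. Place as right child of ant.
Insert koi: koi > ant → go right; koi > hog → go right. Place as right child of hog.
Insert yak: yak > ant → go right; yak > hog → go right; yak > koi → go right. Place as right child of koi.
Insert jay: jay > ant → go right; jay > hog → go right; jay < koi → go left. Place as left child of koi.
Insert emu: emu > ant → go right; emu < hog → go left. Place as left child of hog.
Insert eel: eel > ant → go right; eel < hog → go left; eel < emu → go left. Place as left child of emu.
Insert cat: cat > ant → go right; cat < hog → go left; cat < emu → go left; cat < eel → go left. Place as left child of eel.
Insert bee: bee > ant → go right; bee < hog → go left; bee < emu → go left; bee < eel → go left; bee < cat → go left. Place as left child of cat.
Insert boa: boa > ant → go right; boa < hog → go left; boa < emu → go left; boa < eel → go left; boa < cat → go left; boa > bee → go right. Place as right child of bee.
Insert ram: ram > ant → go right; ram > hog → go right; ram > koi → go right; ram < yak → go left. Place as left child of yak.
Insert owl: owl > ant → go right; owl > hog → go right; owl > koi → go right; owl < yak → go left; owl < ram → go left. Place as left child of ram.
Insert doe: doe > ant → go right; doe < hog → go left; doe < emu → go left; doe < eel → go left; doe > cat → go right. Place as right child of cat.
Insert ewe: ewe > ant → go right; ewe < hog → go left; ewe > emu → go right. Place as right child of emu.
Insert elk: elk > ant → go right; elk < hog → go left; elk < emu → go left; elk > eel → go right. Place as right child of eel.
Insert cow: cow > ant → go right; cow < hog → go left; cow < emu → go left; cow < eel → go left; cow > cat → go right; cow < doe → go left. Place as left child of doe.

ant hog emu koi eel ewe jay yak cat elk ram bee doe owl boa cow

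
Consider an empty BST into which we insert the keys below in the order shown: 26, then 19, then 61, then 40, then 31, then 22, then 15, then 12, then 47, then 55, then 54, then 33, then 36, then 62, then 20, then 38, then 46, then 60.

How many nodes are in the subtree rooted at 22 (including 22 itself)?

2

Insert 26: tree is empty, so 26 becomes the root.
Insert 19: 19 < 26 → go left. Place as left child of 26.
Insert 61: 61 > 26 → go right. Place as right child of 26.
Insert 40: 40 > 26 → go right; 40 < 61 → go left. Place as left child of 61.
Insert 31: 31 > 26 → go right; 31 < 61 → go left; 31 < 40 → go left. Place as left child of 40.
Insert 22: 22 < 26 → go left; 22 > 19 → go right. Place as right child of 19.
Insert 15: 15 < 26 → go left; 15 < 19 → go left. Place as left child of 19.
Insert 12: 12 < 26 → go left; 12 < 19 → go left; 12 < 15 → go left. Place as left child of 15.
Insert 47: 47 > 26 → go right; 47 < 61 → go left; 47 > 40 → go right. Place as right child of 40.
Insert 55: 55 > 26 → go right; 55 < 61 → go left; 55 > 40 → go right; 55 > 47 → go right. Place as right child of 47.
Insert 54: 54 > 26 → go right; 54 < 61 → go left; 54 > 40 → go right; 54 > 47 → go right; 54 < 55 → go left. Place as left child of 55.
Insert 33: 33 > 26 → go right; 33 < 61 → go left; 33 < 40 → go left; 33 > 31 → go right. Place as right child of 31.
Insert 36: 36 > 26 → go right; 36 < 61 → go left; 36 < 40 → go left; 36 > 31 → go right; 36 > 33 → go right. Place as right child of 33.
Insert 62: 62 > 26 → go right; 62 > 61 → go right. Place as right child of 61.
Insert 20: 20 < 26 → go left; 20 > 19 → go right; 20 < 22 → go left. Place as left child of 22.
Insert 38: 38 > 26 → go right; 38 < 61 → go left; 38 < 40 → go left; 38 > 31 → go right; 38 > 33 → go right; 38 > 36 → go right. Place as right child of 36.
Insert 46: 46 > 26 → go right; 46 < 61 → go left; 46 > 40 → go right; 46 < 47 → go left. Place as left child of 47.
Insert 60: 60 > 26 → go right; 60 < 61 → go left; 60 > 40 → go right; 60 > 47 → go right; 60 > 55 → go right. Place as right child of 55.

Subtree rooted at 22 contains: 22, 20 — 2 nodes.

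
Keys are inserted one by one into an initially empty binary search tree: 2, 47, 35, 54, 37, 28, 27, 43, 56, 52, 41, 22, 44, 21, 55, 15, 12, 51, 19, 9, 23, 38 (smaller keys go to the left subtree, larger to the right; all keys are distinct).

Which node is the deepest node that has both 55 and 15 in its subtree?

Insert 2: tree is empty, so 2 becomes the root.
Insert 47: 47 > 2 → go right. Place as right child of 2.
Insert 35: 35 > 2 → go right; 35 < 47 → go left. Place as left child of 47.
Insert 54: 54 > 2 → go right; 54 > 47 → go right. Place as right child of 47.
Insert 37: 37 > 2 → go right; 37 < 47 → go left; 37 > 35 → go right. Place as right child of 35.
Insert 28: 28 > 2 → go right; 28 < 47 → go left; 28 < 35 → go left. Place as left child of 35.
Insert 27: 27 > 2 → go right; 27 < 47 → go left; 27 < 35 → go left; 27 < 28 → go left. Place as left child of 28.
Insert 43: 43 > 2 → go right; 43 < 47 → go left; 43 > 35 → go right; 43 > 37 → go right. Place as right child of 37.
Insert 56: 56 > 2 → go right; 56 > 47 → go right; 56 > 54 → go right. Place as right child of 54.
Insert 52: 52 > 2 → go right; 52 > 47 → go right; 52 < 54 → go left. Place as left child of 54.
Insert 41: 41 > 2 → go right; 41 < 47 → go left; 41 > 35 → go right; 41 > 37 → go right; 41 < 43 → go left. Place as left child of 43.
Insert 22: 22 > 2 → go right; 22 < 47 → go left; 22 < 35 → go left; 22 < 28 → go left; 22 < 27 → go left. Place as left child of 27.
Insert 44: 44 > 2 → go right; 44 < 47 → go left; 44 > 35 → go right; 44 > 37 → go right; 44 > 43 → go right. Place as right child of 43.
Insert 21: 21 > 2 → go right; 21 < 47 → go left; 21 < 35 → go left; 21 < 28 → go left; 21 < 27 → go left; 21 < 22 → go left. Place as left child of 22.
Insert 55: 55 > 2 → go right; 55 > 47 → go right; 55 > 54 → go right; 55 < 56 → go left. Place as left child of 56.
Insert 15: 15 > 2 → go right; 15 < 47 → go left; 15 < 35 → go left; 15 < 28 → go left; 15 < 27 → go left; 15 < 22 → go left; 15 < 21 → go left. Place as left child of 21.
Insert 12: 12 > 2 → go right; 12 < 47 → go left; 12 < 35 → go left; 12 < 28 → go left; 12 < 27 → go left; 12 < 22 → go left; 12 < 21 → go left; 12 < 15 → go left. Place as left child of 15.
Insert 51: 51 > 2 → go right; 51 > 47 → go right; 51 < 54 → go left; 51 < 52 → go left. Place as left child of 52.
Insert 19: 19 > 2 → go right; 19 < 47 → go left; 19 < 35 → go left; 19 < 28 → go left; 19 < 27 → go left; 19 < 22 → go left; 19 < 21 → go left; 19 > 15 → go right. Place as right child of 15.
Insert 9: 9 > 2 → go right; 9 < 47 → go left; 9 < 35 → go left; 9 < 28 → go left; 9 < 27 → go left; 9 < 22 → go left; 9 < 21 → go left; 9 < 15 → go left; 9 < 12 → go left. Place as left child of 12.
Insert 23: 23 > 2 → go right; 23 < 47 → go left; 23 < 35 → go left; 23 < 28 → go left; 23 < 27 → go left; 23 > 22 → go right. Place as right child of 22.
Insert 38: 38 > 2 → go right; 38 < 47 → go left; 38 > 35 → go right; 38 > 37 → go right; 38 < 43 → go left; 38 < 41 → go left. Place as left child of 41.

Path to 55: 2 → 47 → 54 → 56 → 55
Path to 15: 2 → 47 → 35 → 28 → 27 → 22 → 21 → 15
The paths share a prefix ending at 47, then split left and right.

47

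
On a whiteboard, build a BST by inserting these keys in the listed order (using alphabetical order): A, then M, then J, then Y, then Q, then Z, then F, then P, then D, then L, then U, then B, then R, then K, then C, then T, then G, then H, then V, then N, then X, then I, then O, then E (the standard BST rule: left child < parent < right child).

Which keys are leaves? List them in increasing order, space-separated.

A: root
M: right child of A (depth 1)
J: left child of M (depth 2)
Y: right child of M (depth 2)
Q: left child of Y (depth 3)
Z: right child of Y (depth 3)
F: left child of J (depth 3)
P: left child of Q (depth 4)
D: left child of F (depth 4)
L: right child of J (depth 3)
U: right child of Q (depth 4)
B: left child of D (depth 5)
R: left child of U (depth 5)
K: left child of L (depth 4)
C: right child of B (depth 6)
T: right child of R (depth 6)
G: right child of F (depth 4)
H: right child of G (depth 5)
V: right child of U (depth 5)
N: left child of P (depth 5)
X: right child of V (depth 6)
I: right child of H (depth 6)
O: right child of N (depth 6)
E: right child of D (depth 5)

C E I K O T X Z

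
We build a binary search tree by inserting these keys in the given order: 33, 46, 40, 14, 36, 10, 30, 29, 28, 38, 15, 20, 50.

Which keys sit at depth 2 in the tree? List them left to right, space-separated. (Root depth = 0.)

Resulting structure (node: left, right):
  33: L=14, R=46
  46: L=40, R=50
  40: L=36, R=–
  14: L=10, R=30
  36: L=–, R=38
  10: L=–, R=–
  30: L=29, R=–
  29: L=28, R=–
  28: L=15, R=–
  38: L=–, R=–
  15: L=–, R=20
  20: L=–, R=–
  50: L=–, R=–

10 30 40 50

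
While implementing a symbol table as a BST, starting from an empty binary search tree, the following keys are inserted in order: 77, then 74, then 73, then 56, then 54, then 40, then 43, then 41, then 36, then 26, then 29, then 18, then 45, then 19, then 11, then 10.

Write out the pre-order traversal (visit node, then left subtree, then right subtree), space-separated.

77 74 73 56 54 40 36 26 18 11 10 19 29 43 41 45

Insert 77: tree is empty, so 77 becomes the root.
Insert 74: 74 < 77 → go left. Place as left child of 77.
Insert 73: 73 < 77 → go left; 73 < 74 → go left. Place as left child of 74.
Insert 56: 56 < 77 → go left; 56 < 74 → go left; 56 < 73 → go left. Place as left child of 73.
Insert 54: 54 < 77 → go left; 54 < 74 → go left; 54 < 73 → go left; 54 < 56 → go left. Place as left child of 56.
Insert 40: 40 < 77 → go left; 40 < 74 → go left; 40 < 73 → go left; 40 < 56 → go left; 40 < 54 → go left. Place as left child of 54.
Insert 43: 43 < 77 → go left; 43 < 74 → go left; 43 < 73 → go left; 43 < 56 → go left; 43 < 54 → go left; 43 > 40 → go right. Place as right child of 40.
Insert 41: 41 < 77 → go left; 41 < 74 → go left; 41 < 73 → go left; 41 < 56 → go left; 41 < 54 → go left; 41 > 40 → go right; 41 < 43 → go left. Place as left child of 43.
Insert 36: 36 < 77 → go left; 36 < 74 → go left; 36 < 73 → go left; 36 < 56 → go left; 36 < 54 → go left; 36 < 40 → go left. Place as left child of 40.
Insert 26: 26 < 77 → go left; 26 < 74 → go left; 26 < 73 → go left; 26 < 56 → go left; 26 < 54 → go left; 26 < 40 → go left; 26 < 36 → go left. Place as left child of 36.
Insert 29: 29 < 77 → go left; 29 < 74 → go left; 29 < 73 → go left; 29 < 56 → go left; 29 < 54 → go left; 29 < 40 → go left; 29 < 36 → go left; 29 > 26 → go right. Place as right child of 26.
Insert 18: 18 < 77 → go left; 18 < 74 → go left; 18 < 73 → go left; 18 < 56 → go left; 18 < 54 → go left; 18 < 40 → go left; 18 < 36 → go left; 18 < 26 → go left. Place as left child of 26.
Insert 45: 45 < 77 → go left; 45 < 74 → go left; 45 < 73 → go left; 45 < 56 → go left; 45 < 54 → go left; 45 > 40 → go right; 45 > 43 → go right. Place as right child of 43.
Insert 19: 19 < 77 → go left; 19 < 74 → go left; 19 < 73 → go left; 19 < 56 → go left; 19 < 54 → go left; 19 < 40 → go left; 19 < 36 → go left; 19 < 26 → go left; 19 > 18 → go right. Place as right child of 18.
Insert 11: 11 < 77 → go left; 11 < 74 → go left; 11 < 73 → go left; 11 < 56 → go left; 11 < 54 → go left; 11 < 40 → go left; 11 < 36 → go left; 11 < 26 → go left; 11 < 18 → go left. Place as left child of 18.
Insert 10: 10 < 77 → go left; 10 < 74 → go left; 10 < 73 → go left; 10 < 56 → go left; 10 < 54 → go left; 10 < 40 → go left; 10 < 36 → go left; 10 < 26 → go left; 10 < 18 → go left; 10 < 11 → go left. Place as left child of 11.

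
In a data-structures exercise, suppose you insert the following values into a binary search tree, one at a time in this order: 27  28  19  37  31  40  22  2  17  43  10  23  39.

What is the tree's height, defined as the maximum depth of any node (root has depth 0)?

27: root
28: right child of 27 (depth 1)
19: left child of 27 (depth 1)
37: right child of 28 (depth 2)
31: left child of 37 (depth 3)
40: right child of 37 (depth 3)
22: right child of 19 (depth 2)
2: left child of 19 (depth 2)
17: right child of 2 (depth 3)
43: right child of 40 (depth 4)
10: left child of 17 (depth 4)
23: right child of 22 (depth 3)
39: left child of 40 (depth 4)

The deepest node is 43 at depth 4.

4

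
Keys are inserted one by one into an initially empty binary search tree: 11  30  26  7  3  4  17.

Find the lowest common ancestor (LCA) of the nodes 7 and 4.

11: root
30: right child of 11 (depth 1)
26: left child of 30 (depth 2)
7: left child of 11 (depth 1)
3: left child of 7 (depth 2)
4: right child of 3 (depth 3)
17: left child of 26 (depth 3)

Path to 7: 11 → 7
Path to 4: 11 → 7 → 3 → 4
7 lies on both paths and is an ancestor of the other node.

7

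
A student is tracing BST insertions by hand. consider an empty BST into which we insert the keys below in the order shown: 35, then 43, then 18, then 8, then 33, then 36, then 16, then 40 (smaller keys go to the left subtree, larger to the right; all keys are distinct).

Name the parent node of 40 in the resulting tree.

36

Insert 35: tree is empty, so 35 becomes the root.
Insert 43: 43 > 35 → go right. Place as right child of 35.
Insert 18: 18 < 35 → go left. Place as left child of 35.
Insert 8: 8 < 35 → go left; 8 < 18 → go left. Place as left child of 18.
Insert 33: 33 < 35 → go left; 33 > 18 → go right. Place as right child of 18.
Insert 36: 36 > 35 → go right; 36 < 43 → go left. Place as left child of 43.
Insert 16: 16 < 35 → go left; 16 < 18 → go left; 16 > 8 → go right. Place as right child of 8.
Insert 40: 40 > 35 → go right; 40 < 43 → go left; 40 > 36 → go right. Place as right child of 36.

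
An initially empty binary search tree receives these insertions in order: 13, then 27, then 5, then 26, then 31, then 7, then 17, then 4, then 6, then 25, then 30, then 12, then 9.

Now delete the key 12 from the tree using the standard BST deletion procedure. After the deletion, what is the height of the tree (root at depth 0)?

4

13: root
27: right child of 13 (depth 1)
5: left child of 13 (depth 1)
26: left child of 27 (depth 2)
31: right child of 27 (depth 2)
7: right child of 5 (depth 2)
17: left child of 26 (depth 3)
4: left child of 5 (depth 2)
6: left child of 7 (depth 3)
25: right child of 17 (depth 4)
30: left child of 31 (depth 3)
12: right child of 7 (depth 3)
9: left child of 12 (depth 4)

Delete 12 (at most one child — splice it out).
After deletion, deepest node is 25 at depth 4.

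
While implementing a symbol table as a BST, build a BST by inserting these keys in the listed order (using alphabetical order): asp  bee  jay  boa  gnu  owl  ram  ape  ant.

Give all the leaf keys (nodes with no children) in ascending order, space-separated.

asp: root
bee: right child of asp (depth 1)
jay: right child of bee (depth 2)
boa: left child of jay (depth 3)
gnu: right child of boa (depth 4)
owl: right child of jay (depth 3)
ram: right child of owl (depth 4)
ape: left child of asp (depth 1)
ant: left child of ape (depth 2)

ant gnu ram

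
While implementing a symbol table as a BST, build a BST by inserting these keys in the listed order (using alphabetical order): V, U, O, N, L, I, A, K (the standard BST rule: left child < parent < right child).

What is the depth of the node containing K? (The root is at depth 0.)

6

Insert V: tree is empty, so V becomes the root.
Insert U: U < V → go left. Place as left child of V.
Insert O: O < V → go left; O < U → go left. Place as left child of U.
Insert N: N < V → go left; N < U → go left; N < O → go left. Place as left child of O.
Insert L: L < V → go left; L < U → go left; L < O → go left; L < N → go left. Place as left child of N.
Insert I: I < V → go left; I < U → go left; I < O → go left; I < N → go left; I < L → go left. Place as left child of L.
Insert A: A < V → go left; A < U → go left; A < O → go left; A < N → go left; A < L → go left; A < I → go left. Place as left child of I.
Insert K: K < V → go left; K < U → go left; K < O → go left; K < N → go left; K < L → go left; K > I → go right. Place as right child of I.

Path to K: V → U → O → N → L → I → K, which is 6 edges.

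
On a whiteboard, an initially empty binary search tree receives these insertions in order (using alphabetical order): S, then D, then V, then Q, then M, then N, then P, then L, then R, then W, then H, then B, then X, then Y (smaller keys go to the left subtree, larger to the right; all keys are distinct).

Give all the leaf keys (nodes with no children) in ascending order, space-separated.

B H P R Y

Insert S: tree is empty, so S becomes the root.
Insert D: D < S → go left. Place as left child of S.
Insert V: V > S → go right. Place as right child of S.
Insert Q: Q < S → go left; Q > D → go right. Place as right child of D.
Insert M: M < S → go left; M > D → go right; M < Q → go left. Place as left child of Q.
Insert N: N < S → go left; N > D → go right; N < Q → go left; N > M → go right. Place as right child of M.
Insert P: P < S → go left; P > D → go right; P < Q → go left; P > M → go right; P > N → go right. Place as right child of N.
Insert L: L < S → go left; L > D → go right; L < Q → go left; L < M → go left. Place as left child of M.
Insert R: R < S → go left; R > D → go right; R > Q → go right. Place as right child of Q.
Insert W: W > S → go right; W > V → go right. Place as right child of V.
Insert H: H < S → go left; H > D → go right; H < Q → go left; H < M → go left; H < L → go left. Place as left child of L.
Insert B: B < S → go left; B < D → go left. Place as left child of D.
Insert X: X > S → go right; X > V → go right; X > W → go right. Place as right child of W.
Insert Y: Y > S → go right; Y > V → go right; Y > W → go right; Y > X → go right. Place as right child of X.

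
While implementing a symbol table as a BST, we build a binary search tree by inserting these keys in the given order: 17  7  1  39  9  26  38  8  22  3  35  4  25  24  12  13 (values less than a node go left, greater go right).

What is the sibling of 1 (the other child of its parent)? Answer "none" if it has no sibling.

17: root
7: left child of 17 (depth 1)
1: left child of 7 (depth 2)
39: right child of 17 (depth 1)
9: right child of 7 (depth 2)
26: left child of 39 (depth 2)
38: right child of 26 (depth 3)
8: left child of 9 (depth 3)
22: left child of 26 (depth 3)
3: right child of 1 (depth 3)
35: left child of 38 (depth 4)
4: right child of 3 (depth 4)
25: right child of 22 (depth 4)
24: left child of 25 (depth 5)
12: right child of 9 (depth 3)
13: right child of 12 (depth 4)

1's parent is 7; the other child of 7 is 9.

9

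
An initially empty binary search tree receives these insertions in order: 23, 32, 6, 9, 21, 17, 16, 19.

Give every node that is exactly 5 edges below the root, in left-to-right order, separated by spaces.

16 19

23: root
32: right child of 23 (depth 1)
6: left child of 23 (depth 1)
9: right child of 6 (depth 2)
21: right child of 9 (depth 3)
17: left child of 21 (depth 4)
16: left child of 17 (depth 5)
19: right child of 17 (depth 5)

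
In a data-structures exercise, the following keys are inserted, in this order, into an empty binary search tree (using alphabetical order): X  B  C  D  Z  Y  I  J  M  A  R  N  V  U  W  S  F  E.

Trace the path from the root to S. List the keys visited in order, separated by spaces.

Resulting structure (node: left, right):
  X: L=B, R=Z
  B: L=A, R=C
  C: L=–, R=D
  D: L=–, R=I
  Z: L=Y, R=–
  Y: L=–, R=–
  I: L=F, R=J
  J: L=–, R=M
  M: L=–, R=R
  A: L=–, R=–
  R: L=N, R=V
  N: L=–, R=–
  V: L=U, R=W
  U: L=S, R=–
  W: L=–, R=–
  S: L=–, R=–
  F: L=E, R=–
  E: L=–, R=–

X B C D I J M R V U S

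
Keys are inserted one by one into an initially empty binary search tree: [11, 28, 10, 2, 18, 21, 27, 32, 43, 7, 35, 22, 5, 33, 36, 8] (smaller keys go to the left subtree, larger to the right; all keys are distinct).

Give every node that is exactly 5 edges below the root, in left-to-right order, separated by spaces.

Resulting structure (node: left, right):
  11: L=10, R=28
  28: L=18, R=32
  10: L=2, R=–
  2: L=–, R=7
  18: L=–, R=21
  21: L=–, R=27
  27: L=22, R=–
  32: L=–, R=43
  43: L=35, R=–
  7: L=5, R=8
  35: L=33, R=36
  22: L=–, R=–
  5: L=–, R=–
  33: L=–, R=–
  36: L=–, R=–
  8: L=–, R=–

22 33 36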